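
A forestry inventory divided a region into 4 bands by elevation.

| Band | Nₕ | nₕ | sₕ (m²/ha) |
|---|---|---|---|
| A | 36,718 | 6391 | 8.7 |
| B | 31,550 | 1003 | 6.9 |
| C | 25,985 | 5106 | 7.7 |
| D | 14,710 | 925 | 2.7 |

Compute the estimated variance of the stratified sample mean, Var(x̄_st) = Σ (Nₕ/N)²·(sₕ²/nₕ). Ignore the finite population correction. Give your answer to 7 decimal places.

N = 108963; Wₕ = Nₕ/N.
band A: (36718/108963)²·8.7²/6391 = 0.0013448369
band B: (31550/108963)²·6.9²/1003 = 0.0039795858
band C: (25985/108963)²·7.7²/5106 = 0.0006603710
band D: (14710/108963)²·2.7²/925 = 0.0001436326
Sum = 0.0061284263 → 0.0061284.

0.0061284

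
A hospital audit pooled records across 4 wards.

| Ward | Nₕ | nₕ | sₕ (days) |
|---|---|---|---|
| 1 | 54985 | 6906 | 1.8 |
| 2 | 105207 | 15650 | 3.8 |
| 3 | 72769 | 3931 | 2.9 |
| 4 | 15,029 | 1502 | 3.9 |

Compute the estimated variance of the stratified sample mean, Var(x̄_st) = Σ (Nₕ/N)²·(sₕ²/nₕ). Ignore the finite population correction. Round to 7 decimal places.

0.0004105

N = 247990. Term for each stratum: Wₕ²sₕ²/nₕ.
Var(x̄_st) = 0.0000230642 + 0.0001660633 + 0.0001842118 + 0.0000371921 = 0.0004105315 → 0.0004105.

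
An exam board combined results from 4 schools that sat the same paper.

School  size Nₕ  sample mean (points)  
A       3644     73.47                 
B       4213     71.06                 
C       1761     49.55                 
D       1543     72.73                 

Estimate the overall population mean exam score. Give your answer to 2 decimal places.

68.68

N = 3644 + 4213 + 1761 + 1543 = 11161.
Overall mean = Σ (Nₕ/N)·x̄ₕ — weight by population share, not a simple average.
Σ Nₕx̄ₕ = 3644·73.47 + 4213·71.06 + 1761·49.55 + 1543·72.73 = 267724.68 + 299375.78 + 87257.55 + 112222.39 = 766580.4.
Divide by N: 766580.4 / 11161 = 68.6838... → 68.68.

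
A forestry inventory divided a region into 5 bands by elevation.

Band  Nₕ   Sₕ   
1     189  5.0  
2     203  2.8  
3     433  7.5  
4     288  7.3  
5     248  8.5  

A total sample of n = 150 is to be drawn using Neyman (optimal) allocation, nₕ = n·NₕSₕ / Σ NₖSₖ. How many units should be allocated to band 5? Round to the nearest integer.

35

1: NₕSₕ = 189·5.0 = 945
2: NₕSₕ = 203·2.8 = 568.4
3: NₕSₕ = 433·7.5 = 3247.5
4: NₕSₕ = 288·7.3 = 2102.4
5: NₕSₕ = 248·8.5 = 2108
Σ NₕSₕ = 8971.3.
n_5 = 150·2108/8971.3 = 35.246... → 35.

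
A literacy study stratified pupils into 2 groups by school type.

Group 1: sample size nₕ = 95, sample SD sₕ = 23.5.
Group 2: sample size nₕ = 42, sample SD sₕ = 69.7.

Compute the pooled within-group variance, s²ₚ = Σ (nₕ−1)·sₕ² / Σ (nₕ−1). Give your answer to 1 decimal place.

Degrees of freedom: 94 + 41 = 135.
Σ(nₕ−1)sₕ² = 94·552.25 + 41·4858.09 = 251093.19.
s²ₚ = 251093.19 / 135 = 1859.950... → 1859.9.

1859.9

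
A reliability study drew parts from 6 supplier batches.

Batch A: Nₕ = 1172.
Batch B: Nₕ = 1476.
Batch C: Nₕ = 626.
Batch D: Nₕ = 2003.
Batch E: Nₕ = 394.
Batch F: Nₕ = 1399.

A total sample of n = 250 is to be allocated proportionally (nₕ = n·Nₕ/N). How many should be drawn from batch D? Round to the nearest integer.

71

N = 1172 + 1476 + 626 + 2003 + 394 + 1399 = 7070.
n_D = 250·2003/7070 = 70.827... → 71.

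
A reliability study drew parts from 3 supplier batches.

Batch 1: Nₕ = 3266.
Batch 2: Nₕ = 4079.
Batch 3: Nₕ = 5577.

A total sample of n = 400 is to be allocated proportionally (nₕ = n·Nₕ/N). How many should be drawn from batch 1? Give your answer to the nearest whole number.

N = 3266 + 4079 + 5577 = 12922.
n_1 = 400·3266/12922 = 101.099... → 101.

101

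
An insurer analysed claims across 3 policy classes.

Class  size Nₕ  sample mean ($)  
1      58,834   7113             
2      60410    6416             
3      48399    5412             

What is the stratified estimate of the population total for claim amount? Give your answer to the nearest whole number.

1: 58834·7113 = 418486242
2: 60410·6416 = 387590560
3: 48399·5412 = 261935388
τ̂ = Σ Nₕx̄ₕ = 1068012190.

1068012190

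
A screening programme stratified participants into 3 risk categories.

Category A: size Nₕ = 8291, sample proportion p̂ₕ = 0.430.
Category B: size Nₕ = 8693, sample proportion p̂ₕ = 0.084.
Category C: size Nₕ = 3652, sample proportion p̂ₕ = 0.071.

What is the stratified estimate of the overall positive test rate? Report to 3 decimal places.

0.221

Wₕ = Nₕ/N with N = 20636: 0.4018, 0.4213, 0.1770.
p̂_st = 0.4018·0.430 + 0.4213·0.084 + 0.1770·0.071 ≈ 0.22071... → 0.221.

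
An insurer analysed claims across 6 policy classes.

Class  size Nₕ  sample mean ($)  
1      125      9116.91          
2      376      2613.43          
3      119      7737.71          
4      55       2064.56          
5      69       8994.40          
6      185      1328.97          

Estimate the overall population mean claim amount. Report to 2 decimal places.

4330.54

N = 125 + 376 + 119 + 55 + 69 + 185 = 929.
Overall mean = Σ (Nₕ/N)·x̄ₕ — weight by population share, not a simple average.
Σ Nₕx̄ₕ = 125·9116.91 + 376·2613.43 + 119·7737.71 + 55·2064.56 + 69·8994.40 + 185·1328.97 = 1139613.75 + 982649.68 + 920787.49 + 113550.8 + 620613.6 + 245859.45 = 4023074.77.
Divide by N: 4023074.77 / 929 = 4330.5433... → 4330.54.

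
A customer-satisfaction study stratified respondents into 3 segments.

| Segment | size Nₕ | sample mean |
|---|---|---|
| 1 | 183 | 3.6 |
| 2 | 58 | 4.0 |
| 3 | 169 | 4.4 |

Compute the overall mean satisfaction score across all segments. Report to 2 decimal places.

3.99

N = 183 + 58 + 169 = 410.
Overall mean = Σ (Nₕ/N)·x̄ₕ — weight by population share, not a simple average.
Σ Nₕx̄ₕ = 183·3.6 + 58·4.0 + 169·4.4 = 658.8 + 232 + 743.6 = 1634.4.
Divide by N: 1634.4 / 410 = 3.9863... → 3.99.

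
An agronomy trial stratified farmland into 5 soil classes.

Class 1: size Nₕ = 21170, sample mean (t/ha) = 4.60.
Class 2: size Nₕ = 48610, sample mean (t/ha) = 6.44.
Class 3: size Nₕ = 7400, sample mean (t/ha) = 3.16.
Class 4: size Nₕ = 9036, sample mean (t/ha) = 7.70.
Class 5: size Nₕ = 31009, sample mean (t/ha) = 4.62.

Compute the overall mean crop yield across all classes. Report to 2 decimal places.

x̄_st = (Σ Nₕx̄ₕ) / (Σ Nₕ) = (21170·4.60 + 48610·6.44 + 7400·3.16 + 9036·7.70 + 31009·4.62) / 117225
= 646653.18 / 117225 = 5.5163... → 5.52.

5.52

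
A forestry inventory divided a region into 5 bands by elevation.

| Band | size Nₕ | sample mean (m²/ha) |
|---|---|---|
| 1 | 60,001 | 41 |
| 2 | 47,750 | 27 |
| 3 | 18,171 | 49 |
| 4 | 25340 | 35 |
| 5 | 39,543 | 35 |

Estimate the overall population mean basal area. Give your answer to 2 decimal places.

36.22

N = 190805; weights Wₕ = Nₕ/N = (0.3145, 0.2503, 0.0952, 0.1328, 0.2072).
x̄_st = Σ Wₕ·x̄ₕ = 0.3145·41 + 0.2503·27 + 0.0952·49 + 0.1328·35 + 0.2072·35 ≈ 36.2180...
→ 36.22.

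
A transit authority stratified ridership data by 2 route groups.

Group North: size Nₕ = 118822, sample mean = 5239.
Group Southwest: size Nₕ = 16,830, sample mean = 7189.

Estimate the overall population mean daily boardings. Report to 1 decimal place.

x̄_st = (Σ Nₕx̄ₕ) / (Σ Nₕ) = (118822·5239 + 16830·7189) / 135652
= 743499328 / 135652 = 5480.932... → 5480.9.

5480.9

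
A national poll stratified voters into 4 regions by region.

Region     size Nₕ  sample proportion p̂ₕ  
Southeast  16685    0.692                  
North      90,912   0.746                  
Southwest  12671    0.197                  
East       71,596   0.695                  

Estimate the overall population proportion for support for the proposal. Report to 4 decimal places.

0.6860

N = 16685 + 90912 + 12671 + 71596 = 191864.
Overall proportion = Σ (Nₕ/N)·p̂ₕ.
Σ Nₕp̂ₕ = 11546.02 + 67820.352 + 2496.187 + 49759.22 = 131621.779.
131621.779 / 191864 = 0.686016... → 0.6860.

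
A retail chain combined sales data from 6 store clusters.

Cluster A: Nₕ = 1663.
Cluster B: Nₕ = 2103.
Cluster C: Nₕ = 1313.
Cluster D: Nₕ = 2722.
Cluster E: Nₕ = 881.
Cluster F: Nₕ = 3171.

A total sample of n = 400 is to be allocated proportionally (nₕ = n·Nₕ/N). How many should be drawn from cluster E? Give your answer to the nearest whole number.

Share of cluster E = 881/11853 = 0.07433.
Allocate 400 × 0.07433 = 29.731... → 30.

30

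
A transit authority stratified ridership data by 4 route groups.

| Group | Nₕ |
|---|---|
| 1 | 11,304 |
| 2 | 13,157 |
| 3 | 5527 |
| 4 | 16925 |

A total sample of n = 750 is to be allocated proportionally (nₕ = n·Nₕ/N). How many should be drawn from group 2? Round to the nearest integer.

210

N = 11304 + 13157 + 5527 + 16925 = 46913.
n_2 = 750·13157/46913 = 210.341... → 210.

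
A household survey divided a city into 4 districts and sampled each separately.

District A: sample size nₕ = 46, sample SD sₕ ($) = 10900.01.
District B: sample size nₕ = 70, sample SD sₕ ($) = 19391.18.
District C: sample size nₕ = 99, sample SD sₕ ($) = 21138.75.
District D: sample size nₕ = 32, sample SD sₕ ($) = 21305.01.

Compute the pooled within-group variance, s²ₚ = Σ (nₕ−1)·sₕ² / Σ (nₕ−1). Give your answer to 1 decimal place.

A: (46−1)·10900.01² = 45·118810218.0001 = 5346459810.0045
B: (70−1)·19391.18² = 69·376017861.7924 = 25945232463.6756
C: (99−1)·21138.75² = 98·446846751.5625 = 43790981653.125
D: (32−1)·21305.01² = 31·453903451.1001 = 14071006984.1031
Numerator = 89153680910.9082; denominator = Σ(nₕ−1) = 243.
s²ₚ = 89153680910.9082/243 = 366887575.765... → 366887575.8.

366887575.8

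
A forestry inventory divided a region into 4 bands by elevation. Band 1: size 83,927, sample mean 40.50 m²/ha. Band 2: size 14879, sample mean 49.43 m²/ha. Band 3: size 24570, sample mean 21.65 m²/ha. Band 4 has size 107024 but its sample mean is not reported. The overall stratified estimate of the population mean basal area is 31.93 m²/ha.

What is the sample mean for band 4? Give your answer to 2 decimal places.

Σ Nₕx̄ₕ = N·μ, so 107024·x̄_4 = 230400·31.93 − (83927·40.50 + 14879·49.43 + 24570·21.65).
= 7356672 − 4666452.97 = 2690219.03.
x̄_4 = 2690219.03 / 107024 = 25.1366... → 25.14.

25.14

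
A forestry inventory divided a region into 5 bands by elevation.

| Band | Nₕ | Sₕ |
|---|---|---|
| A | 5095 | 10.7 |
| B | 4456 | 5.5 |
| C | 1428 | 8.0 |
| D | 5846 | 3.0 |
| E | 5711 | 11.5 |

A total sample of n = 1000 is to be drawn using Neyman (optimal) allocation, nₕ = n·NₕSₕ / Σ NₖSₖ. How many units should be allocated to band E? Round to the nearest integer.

378

Σ NₕSₕ = 5095·10.7 + 4456·5.5 + 1428·8.0 + 5846·3.0 + 5711·11.5 = 173663.
Share for E: 65676.5/173663 = 0.37818.
n_E = 1000 × 0.37818 = 378.184... → 378.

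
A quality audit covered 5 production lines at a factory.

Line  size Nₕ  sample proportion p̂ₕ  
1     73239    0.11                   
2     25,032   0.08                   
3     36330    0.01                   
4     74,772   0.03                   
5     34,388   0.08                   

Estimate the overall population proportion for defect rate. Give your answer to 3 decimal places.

0.063

Wₕ = Nₕ/N with N = 243761: 0.3005, 0.1027, 0.1490, 0.3067, 0.1411.
p̂_st = 0.3005·0.11 + 0.1027·0.08 + 0.1490·0.01 + 0.3067·0.03 + 0.1411·0.08 ≈ 0.06324... → 0.063.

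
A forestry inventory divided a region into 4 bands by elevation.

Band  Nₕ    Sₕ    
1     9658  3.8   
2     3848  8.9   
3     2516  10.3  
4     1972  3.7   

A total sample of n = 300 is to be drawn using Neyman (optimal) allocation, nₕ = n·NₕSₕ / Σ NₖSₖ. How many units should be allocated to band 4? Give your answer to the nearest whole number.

Σ NₕSₕ = 9658·3.8 + 3848·8.9 + 2516·10.3 + 1972·3.7 = 104158.8.
Share for 4: 7296.4/104158.8 = 0.07005.
n_4 = 300 × 0.07005 = 21.015... → 21.

21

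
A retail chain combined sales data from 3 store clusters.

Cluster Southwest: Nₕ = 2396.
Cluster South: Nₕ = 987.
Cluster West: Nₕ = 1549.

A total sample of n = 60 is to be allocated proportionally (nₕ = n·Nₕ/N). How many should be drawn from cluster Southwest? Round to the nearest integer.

N = 2396 + 987 + 1549 = 4932.
n_Southwest = 60·2396/4932 = 29.148... → 29.

29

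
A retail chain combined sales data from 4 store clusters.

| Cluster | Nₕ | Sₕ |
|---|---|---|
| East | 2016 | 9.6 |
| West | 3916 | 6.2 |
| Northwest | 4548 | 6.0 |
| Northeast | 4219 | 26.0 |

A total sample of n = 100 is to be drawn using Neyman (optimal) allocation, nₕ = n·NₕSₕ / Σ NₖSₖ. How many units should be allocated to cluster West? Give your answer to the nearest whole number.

13

Σ NₕSₕ = 2016·9.6 + 3916·6.2 + 4548·6.0 + 4219·26.0 = 180614.8.
Share for West: 24279.2/180614.8 = 0.13443.
n_West = 100 × 0.13443 = 13.443... → 13.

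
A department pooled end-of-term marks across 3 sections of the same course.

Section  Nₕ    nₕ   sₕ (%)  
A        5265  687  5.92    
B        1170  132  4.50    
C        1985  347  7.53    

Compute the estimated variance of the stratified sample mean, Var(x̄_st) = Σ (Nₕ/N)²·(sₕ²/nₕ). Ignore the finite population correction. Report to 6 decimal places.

N = 8420. Term for each stratum: Wₕ²sₕ²/nₕ.
Var(x̄_st) = 0.019946158 + 0.002962093 + 0.009081494 = 0.031989745 → 0.031990.

0.031990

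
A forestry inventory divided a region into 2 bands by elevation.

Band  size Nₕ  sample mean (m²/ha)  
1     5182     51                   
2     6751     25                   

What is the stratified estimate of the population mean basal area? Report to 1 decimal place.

36.3

N = 5182 + 6751 = 11933.
Weight each subgroup mean by Nₕ/N and sum.
Σ Nₕx̄ₕ = 5182·51 + 6751·25 = 264282 + 168775 = 433057.
Divide by N: 433057 / 11933 = 36.291... → 36.3.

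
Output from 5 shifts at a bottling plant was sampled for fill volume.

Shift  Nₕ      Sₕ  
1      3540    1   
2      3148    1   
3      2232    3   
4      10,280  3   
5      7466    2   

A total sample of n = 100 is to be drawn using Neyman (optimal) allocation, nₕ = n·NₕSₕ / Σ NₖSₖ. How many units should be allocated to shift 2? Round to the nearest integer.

5

1: NₕSₕ = 3540·1 = 3540
2: NₕSₕ = 3148·1 = 3148
3: NₕSₕ = 2232·3 = 6696
4: NₕSₕ = 10280·3 = 30840
5: NₕSₕ = 7466·2 = 14932
Σ NₕSₕ = 59156.
n_2 = 100·3148/59156 = 5.322... → 5.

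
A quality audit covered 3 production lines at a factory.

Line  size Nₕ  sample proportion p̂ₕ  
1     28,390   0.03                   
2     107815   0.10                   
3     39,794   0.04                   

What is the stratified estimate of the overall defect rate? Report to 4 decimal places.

0.0751

N = 28390 + 107815 + 39794 = 175999.
Overall proportion = Σ (Nₕ/N)·p̂ₕ.
Σ Nₕp̂ₕ = 851.7 + 10781.5 + 1591.76 = 13224.96.
13224.96 / 175999 = 0.075142... → 0.0751.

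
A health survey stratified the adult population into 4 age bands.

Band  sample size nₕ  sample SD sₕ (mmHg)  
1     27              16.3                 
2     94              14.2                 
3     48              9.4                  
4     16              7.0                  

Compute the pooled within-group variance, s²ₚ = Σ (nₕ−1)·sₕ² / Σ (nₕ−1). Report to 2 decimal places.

Degrees of freedom: 26 + 93 + 47 + 15 = 181.
Σ(nₕ−1)sₕ² = 26·265.69 + 93·201.64 + 47·88.36 + 15·49 = 30548.38.
s²ₚ = 30548.38 / 181 = 168.7756... → 168.78.

168.78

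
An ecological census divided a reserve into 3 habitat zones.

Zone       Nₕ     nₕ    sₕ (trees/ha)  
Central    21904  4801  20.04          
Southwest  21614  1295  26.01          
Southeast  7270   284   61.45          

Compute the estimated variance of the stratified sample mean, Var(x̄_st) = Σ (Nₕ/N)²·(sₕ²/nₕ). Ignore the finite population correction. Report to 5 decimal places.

0.38261

N = 50788. Term for each stratum: Wₕ²sₕ²/nₕ.
Var(x̄_st) = 0.01555924 + 0.09461479 + 0.27244073 = 0.38261475 → 0.38261.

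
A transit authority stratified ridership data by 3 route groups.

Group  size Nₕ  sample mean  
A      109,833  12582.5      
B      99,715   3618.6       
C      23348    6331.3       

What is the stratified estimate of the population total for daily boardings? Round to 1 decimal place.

Estimate total by summing Nₕ·x̄ₕ over strata.
109833·12582.5 + 99715·3618.6 + 23348·6331.3 = 1381973722.5 + 360828699 + 147823192.4 = 1890625613.9.

1890625613.9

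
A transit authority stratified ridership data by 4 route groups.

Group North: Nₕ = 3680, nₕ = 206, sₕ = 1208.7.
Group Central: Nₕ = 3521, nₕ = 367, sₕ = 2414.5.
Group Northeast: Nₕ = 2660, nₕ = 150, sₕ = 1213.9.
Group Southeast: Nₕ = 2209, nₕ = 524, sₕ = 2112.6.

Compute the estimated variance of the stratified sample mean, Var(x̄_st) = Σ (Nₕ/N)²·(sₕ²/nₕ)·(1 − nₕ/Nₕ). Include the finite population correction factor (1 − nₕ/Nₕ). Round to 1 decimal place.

N = 12070. Term for each stratum: Wₕ²sₕ²/nₕ·(1−nₕ/Nₕ).
Var(x̄_st) = 622.3475 + 1210.8812 + 450.2103 + 217.6128 = 2501.0516 → 2501.1.

2501.1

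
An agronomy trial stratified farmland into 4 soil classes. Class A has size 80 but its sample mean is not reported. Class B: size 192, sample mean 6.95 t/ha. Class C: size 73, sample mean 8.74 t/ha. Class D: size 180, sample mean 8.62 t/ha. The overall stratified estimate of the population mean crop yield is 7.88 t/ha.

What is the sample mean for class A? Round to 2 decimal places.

7.66

Σ Nₕx̄ₕ = N·μ, so 80·x̄_A = 525·7.88 − (192·6.95 + 73·8.74 + 180·8.62).
= 4137 − 3524.02 = 612.98.
x̄_A = 612.98 / 80 = 7.6623... → 7.66.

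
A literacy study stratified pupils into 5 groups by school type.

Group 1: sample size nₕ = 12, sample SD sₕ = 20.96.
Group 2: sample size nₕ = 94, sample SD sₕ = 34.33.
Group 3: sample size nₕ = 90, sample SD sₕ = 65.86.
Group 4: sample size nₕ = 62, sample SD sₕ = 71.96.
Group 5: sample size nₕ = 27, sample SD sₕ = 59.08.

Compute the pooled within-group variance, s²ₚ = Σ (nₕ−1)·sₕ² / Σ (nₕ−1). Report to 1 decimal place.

1: (12−1)·20.96² = 11·439.3216 = 4832.5376
2: (94−1)·34.33² = 93·1178.5489 = 109605.0477
3: (90−1)·65.86² = 89·4337.5396 = 386041.0244
4: (62−1)·71.96² = 61·5178.2416 = 315872.7376
5: (27−1)·59.08² = 26·3490.4464 = 90751.6064
Numerator = 907102.9537; denominator = Σ(nₕ−1) = 280.
s²ₚ = 907102.9537/280 = 3239.653... → 3239.7.

3239.7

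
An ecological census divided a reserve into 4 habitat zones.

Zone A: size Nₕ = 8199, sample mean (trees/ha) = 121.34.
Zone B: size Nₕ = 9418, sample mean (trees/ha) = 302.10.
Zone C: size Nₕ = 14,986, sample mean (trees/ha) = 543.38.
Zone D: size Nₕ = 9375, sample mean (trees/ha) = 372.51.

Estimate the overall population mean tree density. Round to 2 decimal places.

N = 41978; weights Wₕ = Nₕ/N = (0.1953, 0.2244, 0.3570, 0.2233).
x̄_st = Σ Wₕ·x̄ₕ = 0.1953·121.34 + 0.2244·302.10 + 0.3570·543.38 + 0.2233·372.51 ≈ 368.6554...
→ 368.66.

368.66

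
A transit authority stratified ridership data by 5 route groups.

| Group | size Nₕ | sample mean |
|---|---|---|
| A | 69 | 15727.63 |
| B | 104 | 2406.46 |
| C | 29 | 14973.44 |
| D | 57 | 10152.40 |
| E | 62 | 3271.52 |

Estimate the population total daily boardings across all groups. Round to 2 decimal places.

A: 69·15727.63 = 1085206.47
B: 104·2406.46 = 250271.84
C: 29·14973.44 = 434229.76
D: 57·10152.40 = 578686.8
E: 62·3271.52 = 202834.24
τ̂ = Σ Nₕx̄ₕ = 2551229.11.

2551229.11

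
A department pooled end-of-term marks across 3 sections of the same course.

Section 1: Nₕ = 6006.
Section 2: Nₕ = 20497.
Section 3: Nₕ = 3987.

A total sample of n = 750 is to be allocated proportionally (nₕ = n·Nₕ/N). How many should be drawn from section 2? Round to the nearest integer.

504

Share of section 2 = 20497/30490 = 0.67225.
Allocate 750 × 0.67225 = 504.190... → 504.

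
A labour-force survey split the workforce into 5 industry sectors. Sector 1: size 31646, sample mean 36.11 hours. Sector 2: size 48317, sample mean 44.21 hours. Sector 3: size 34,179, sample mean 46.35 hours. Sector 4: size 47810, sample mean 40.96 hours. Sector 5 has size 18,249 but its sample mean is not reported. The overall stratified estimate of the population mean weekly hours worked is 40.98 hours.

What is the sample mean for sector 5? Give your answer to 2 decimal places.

30.87

Σ Nₕx̄ₕ = N·μ, so 18249·x̄_5 = 180201·40.98 − (31646·36.11 + 48317·44.21 + 34179·46.35 + 47810·40.96).
= 7384636.98 − 6821325.88 = 563311.1.
x̄_5 = 563311.1 / 18249 = 30.8681... → 30.87.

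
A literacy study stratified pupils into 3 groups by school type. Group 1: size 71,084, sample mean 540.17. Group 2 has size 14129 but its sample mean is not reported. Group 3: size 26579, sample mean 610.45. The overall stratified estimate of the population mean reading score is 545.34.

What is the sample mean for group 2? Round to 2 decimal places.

448.87

N = 71084 + 14129 + 26579 = 111792.
Overall total = μ·N = 545.34·111792 = 60964649.28.
Subtract the known strata: 71084·540.17 + 26579·610.45 = 54622594.83.
Remaining total for group 2: 60964649.28 − 54622594.83 = 6342054.45.
Divide by its size: 6342054.45 / 14129 = 448.8679... → 448.87.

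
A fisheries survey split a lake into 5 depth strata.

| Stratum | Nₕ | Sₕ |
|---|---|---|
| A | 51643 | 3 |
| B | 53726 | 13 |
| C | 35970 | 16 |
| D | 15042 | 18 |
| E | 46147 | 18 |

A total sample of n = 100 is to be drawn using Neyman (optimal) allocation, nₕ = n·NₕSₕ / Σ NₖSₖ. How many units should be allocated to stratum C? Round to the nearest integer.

A: NₕSₕ = 51643·3 = 154929
B: NₕSₕ = 53726·13 = 698438
C: NₕSₕ = 35970·16 = 575520
D: NₕSₕ = 15042·18 = 270756
E: NₕSₕ = 46147·18 = 830646
Σ NₕSₕ = 2530289.
n_C = 100·575520/2530289 = 22.745... → 23.

23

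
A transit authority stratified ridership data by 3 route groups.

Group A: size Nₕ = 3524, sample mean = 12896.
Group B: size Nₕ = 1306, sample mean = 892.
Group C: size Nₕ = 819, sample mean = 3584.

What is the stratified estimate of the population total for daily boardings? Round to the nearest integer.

49545752

Estimate total by summing Nₕ·x̄ₕ over strata.
3524·12896 + 1306·892 + 819·3584 = 45445504 + 1164952 + 2935296 = 49545752.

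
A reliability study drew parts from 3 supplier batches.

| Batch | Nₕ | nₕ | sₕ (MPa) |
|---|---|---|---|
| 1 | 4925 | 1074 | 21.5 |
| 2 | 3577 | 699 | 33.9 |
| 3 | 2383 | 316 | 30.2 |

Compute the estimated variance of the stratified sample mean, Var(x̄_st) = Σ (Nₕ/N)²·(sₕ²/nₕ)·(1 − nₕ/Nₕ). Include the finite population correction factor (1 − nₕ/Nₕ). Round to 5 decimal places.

0.33173

N = 10885; Wₕ = Nₕ/N.
batch 1: (4925/10885)²·21.5²/1074·(1 − 1074/4925) = 0.06889624
batch 2: (3577/10885)²·33.9²/699·(1 − 699/3577) = 0.14284830
batch 3: (2383/10885)²·30.2²/316·(1 − 316/2383) = 0.11998707
Sum = 0.33173162 → 0.33173.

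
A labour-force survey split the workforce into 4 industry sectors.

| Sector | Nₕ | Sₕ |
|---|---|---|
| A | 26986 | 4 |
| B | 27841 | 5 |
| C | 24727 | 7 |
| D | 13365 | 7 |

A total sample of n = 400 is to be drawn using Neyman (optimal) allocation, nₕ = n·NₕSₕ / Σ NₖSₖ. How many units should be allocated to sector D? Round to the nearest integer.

Σ NₕSₕ = 26986·4 + 27841·5 + 24727·7 + 13365·7 = 513793.
Share for D: 93555/513793 = 0.18209.
n_D = 400 × 0.18209 = 72.835... → 73.

73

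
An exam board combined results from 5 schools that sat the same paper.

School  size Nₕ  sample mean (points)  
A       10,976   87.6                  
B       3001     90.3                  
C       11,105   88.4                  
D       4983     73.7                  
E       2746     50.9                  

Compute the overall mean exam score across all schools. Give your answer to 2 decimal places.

N = 32811; weights Wₕ = Nₕ/N = (0.3345, 0.0915, 0.3385, 0.1519, 0.0837).
x̄_st = Σ Wₕ·x̄ₕ = 0.3345·87.6 + 0.0915·90.3 + 0.3385·88.4 + 0.1519·73.7 + 0.0837·50.9 ≈ 82.9352...
→ 82.94.

82.94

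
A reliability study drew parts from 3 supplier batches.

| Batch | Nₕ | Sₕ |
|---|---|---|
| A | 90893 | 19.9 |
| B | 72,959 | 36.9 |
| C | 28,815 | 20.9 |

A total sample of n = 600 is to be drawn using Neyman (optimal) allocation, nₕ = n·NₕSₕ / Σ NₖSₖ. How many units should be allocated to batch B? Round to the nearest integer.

317

A: NₕSₕ = 90893·19.9 = 1808770.7
B: NₕSₕ = 72959·36.9 = 2692187.1
C: NₕSₕ = 28815·20.9 = 602233.5
Σ NₕSₕ = 5103191.3.
n_B = 600·2692187.1/5103191.3 = 316.530... → 317.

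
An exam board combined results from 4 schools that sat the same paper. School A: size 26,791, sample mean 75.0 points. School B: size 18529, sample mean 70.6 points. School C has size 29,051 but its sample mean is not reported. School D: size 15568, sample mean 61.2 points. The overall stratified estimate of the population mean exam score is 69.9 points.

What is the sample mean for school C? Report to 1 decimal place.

Σ Nₕx̄ₕ = N·μ, so 29051·x̄_C = 89939·69.9 − (26791·75.0 + 18529·70.6 + 15568·61.2).
= 6286736.1 − 4270234 = 2016502.1.
x̄_C = 2016502.1 / 29051 = 69.412... → 69.4.

69.4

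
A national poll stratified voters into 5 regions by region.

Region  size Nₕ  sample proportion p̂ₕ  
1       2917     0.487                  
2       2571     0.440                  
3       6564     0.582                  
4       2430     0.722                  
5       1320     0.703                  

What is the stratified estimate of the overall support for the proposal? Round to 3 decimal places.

0.573

N = 2917 + 2571 + 6564 + 2430 + 1320 = 15802.
Overall proportion = Σ (Nₕ/N)·p̂ₕ.
Σ Nₕp̂ₕ = 1420.579 + 1131.24 + 3820.248 + 1754.46 + 927.96 = 9054.487.
9054.487 / 15802 = 0.57300... → 0.573.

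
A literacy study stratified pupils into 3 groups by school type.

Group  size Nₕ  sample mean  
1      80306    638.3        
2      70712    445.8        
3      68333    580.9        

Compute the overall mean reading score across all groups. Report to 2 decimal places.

558.36

N = 219351; weights Wₕ = Nₕ/N = (0.3661, 0.3224, 0.3115).
x̄_st = Σ Wₕ·x̄ₕ = 0.3661·638.3 + 0.3224·445.8 + 0.3115·580.9 ≈ 558.3625...
→ 558.36.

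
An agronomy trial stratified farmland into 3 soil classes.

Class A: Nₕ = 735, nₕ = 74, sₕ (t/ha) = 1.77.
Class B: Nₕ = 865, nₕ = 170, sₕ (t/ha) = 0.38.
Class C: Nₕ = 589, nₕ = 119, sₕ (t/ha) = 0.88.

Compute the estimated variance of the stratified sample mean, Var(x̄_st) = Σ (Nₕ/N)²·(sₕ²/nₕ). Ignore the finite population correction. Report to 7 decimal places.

0.0053769

N = 2189. Term for each stratum: Wₕ²sₕ²/nₕ.
Var(x̄_st) = 0.0047730718 + 0.0001326353 + 0.0004711481 = 0.0053768552 → 0.0053769.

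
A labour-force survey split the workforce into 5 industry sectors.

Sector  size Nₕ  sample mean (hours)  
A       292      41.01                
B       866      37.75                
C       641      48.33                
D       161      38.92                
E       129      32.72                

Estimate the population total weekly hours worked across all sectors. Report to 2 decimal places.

86132.95

Population total = Σ Nₕ·x̄ₕ (each stratum's size times its mean).
292·41.01 + 866·37.75 + 641·48.33 + 161·38.92 + 129·32.72 = 11974.92 + 32691.5 + 30979.53 + 6266.12 + 4220.88 = 86132.95.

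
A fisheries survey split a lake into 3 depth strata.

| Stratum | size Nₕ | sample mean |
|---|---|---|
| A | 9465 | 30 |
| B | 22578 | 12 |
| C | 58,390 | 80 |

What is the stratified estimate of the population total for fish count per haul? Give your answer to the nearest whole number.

Estimate total by summing Nₕ·x̄ₕ over strata.
9465·30 + 22578·12 + 58390·80 = 283950 + 270936 + 4671200 = 5226086.

5226086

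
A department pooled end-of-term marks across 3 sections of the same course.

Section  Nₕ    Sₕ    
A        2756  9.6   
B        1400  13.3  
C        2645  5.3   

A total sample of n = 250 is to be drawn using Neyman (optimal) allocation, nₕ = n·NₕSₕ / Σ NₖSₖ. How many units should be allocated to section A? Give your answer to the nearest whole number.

A: NₕSₕ = 2756·9.6 = 26457.6
B: NₕSₕ = 1400·13.3 = 18620
C: NₕSₕ = 2645·5.3 = 14018.5
Σ NₕSₕ = 59096.1.
n_A = 250·26457.6/59096.1 = 111.926... → 112.

112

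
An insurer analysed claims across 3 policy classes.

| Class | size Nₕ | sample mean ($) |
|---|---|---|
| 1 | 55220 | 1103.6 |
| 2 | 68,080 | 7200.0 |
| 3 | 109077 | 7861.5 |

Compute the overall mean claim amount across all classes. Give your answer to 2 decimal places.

6061.81

N = 55220 + 68080 + 109077 = 232377.
Overall mean = Σ (Nₕ/N)·x̄ₕ — weight by population share, not a simple average.
Σ Nₕx̄ₕ = 55220·1103.6 + 68080·7200.0 + 109077·7861.5 = 60940792 + 490176000 + 857508835.5 = 1408625627.5.
Divide by N: 1408625627.5 / 232377 = 6061.8117... → 6061.81.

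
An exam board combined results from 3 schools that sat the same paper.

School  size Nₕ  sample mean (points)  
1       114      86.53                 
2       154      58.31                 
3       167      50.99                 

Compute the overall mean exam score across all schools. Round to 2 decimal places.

62.90

N = 435; weights Wₕ = Nₕ/N = (0.2621, 0.3540, 0.3839).
x̄_st = Σ Wₕ·x̄ₕ = 0.2621·86.53 + 0.3540·58.31 + 0.3839·50.99 ≈ 62.8954...
→ 62.90.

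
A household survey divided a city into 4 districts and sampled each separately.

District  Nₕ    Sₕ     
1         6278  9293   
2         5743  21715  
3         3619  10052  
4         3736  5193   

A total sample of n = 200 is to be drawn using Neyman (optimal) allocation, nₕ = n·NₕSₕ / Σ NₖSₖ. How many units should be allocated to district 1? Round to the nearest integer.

1: NₕSₕ = 6278·9293 = 58341454
2: NₕSₕ = 5743·21715 = 124709245
3: NₕSₕ = 3619·10052 = 36378188
4: NₕSₕ = 3736·5193 = 19401048
Σ NₕSₕ = 238829935.
n_1 = 200·58341454/238829935 = 48.856... → 49.

49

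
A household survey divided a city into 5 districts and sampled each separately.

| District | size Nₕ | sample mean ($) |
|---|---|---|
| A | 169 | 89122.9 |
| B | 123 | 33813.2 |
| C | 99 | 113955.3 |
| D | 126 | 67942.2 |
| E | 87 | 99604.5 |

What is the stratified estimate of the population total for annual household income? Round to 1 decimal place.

47728677.1

Estimate total by summing Nₕ·x̄ₕ over strata.
169·89122.9 + 123·33813.2 + 99·113955.3 + 126·67942.2 + 87·99604.5 = 15061770.1 + 4159023.6 + 11281574.7 + 8560717.2 + 8665591.5 = 47728677.1.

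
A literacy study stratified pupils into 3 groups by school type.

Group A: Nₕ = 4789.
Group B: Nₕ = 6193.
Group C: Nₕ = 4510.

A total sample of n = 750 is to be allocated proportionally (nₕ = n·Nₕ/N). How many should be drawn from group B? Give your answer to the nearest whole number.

Share of group B = 6193/15492 = 0.39975.
Allocate 750 × 0.39975 = 299.816... → 300.

300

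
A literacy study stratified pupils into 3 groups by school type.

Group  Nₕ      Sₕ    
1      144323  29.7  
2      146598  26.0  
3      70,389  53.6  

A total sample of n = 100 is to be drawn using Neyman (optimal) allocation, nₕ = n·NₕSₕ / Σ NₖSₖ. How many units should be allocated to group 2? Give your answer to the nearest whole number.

1: NₕSₕ = 144323·29.7 = 4286393.1
2: NₕSₕ = 146598·26.0 = 3811548
3: NₕSₕ = 70389·53.6 = 3772850.4
Σ NₕSₕ = 11870791.5.
n_2 = 100·3811548/11870791.5 = 32.109... → 32.

32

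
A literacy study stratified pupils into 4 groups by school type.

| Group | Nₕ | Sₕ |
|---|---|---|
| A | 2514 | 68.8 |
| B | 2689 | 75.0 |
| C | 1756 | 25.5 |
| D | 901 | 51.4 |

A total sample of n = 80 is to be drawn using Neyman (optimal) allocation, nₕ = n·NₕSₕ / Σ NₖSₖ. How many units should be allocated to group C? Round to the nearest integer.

A: NₕSₕ = 2514·68.8 = 172963.2
B: NₕSₕ = 2689·75.0 = 201675
C: NₕSₕ = 1756·25.5 = 44778
D: NₕSₕ = 901·51.4 = 46311.4
Σ NₕSₕ = 465727.6.
n_C = 80·44778/465727.6 = 7.692... → 8.

8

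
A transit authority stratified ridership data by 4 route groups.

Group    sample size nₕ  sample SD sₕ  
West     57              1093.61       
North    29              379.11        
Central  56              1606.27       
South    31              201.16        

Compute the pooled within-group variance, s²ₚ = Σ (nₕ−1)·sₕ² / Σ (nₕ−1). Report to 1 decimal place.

1266976.1

Degrees of freedom: 56 + 28 + 55 + 30 = 169.
Σ(nₕ−1)sₕ² = 56·1195982.8321 + 28·143724.3921 + 55·2580103.3129 + 30·40465.3456 = 214118964.1539.
s²ₚ = 214118964.1539 / 169 = 1266976.119... → 1266976.1.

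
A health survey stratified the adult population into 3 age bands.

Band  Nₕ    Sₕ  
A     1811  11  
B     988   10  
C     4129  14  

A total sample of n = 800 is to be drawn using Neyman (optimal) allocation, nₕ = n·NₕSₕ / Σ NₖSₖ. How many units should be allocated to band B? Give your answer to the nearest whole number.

Σ NₕSₕ = 1811·11 + 988·10 + 4129·14 = 87607.
Share for B: 9880/87607 = 0.11278.
n_B = 800 × 0.11278 = 90.221... → 90.

90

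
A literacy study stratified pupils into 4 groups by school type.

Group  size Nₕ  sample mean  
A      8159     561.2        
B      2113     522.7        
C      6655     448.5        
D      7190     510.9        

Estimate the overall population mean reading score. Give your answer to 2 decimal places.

x̄_st = (Σ Nₕx̄ₕ) / (Σ Nₕ) = (8159·561.2 + 2113·522.7 + 6655·448.5 + 7190·510.9) / 24117
= 12341434.4 / 24117 = 511.7317... → 511.73.

511.73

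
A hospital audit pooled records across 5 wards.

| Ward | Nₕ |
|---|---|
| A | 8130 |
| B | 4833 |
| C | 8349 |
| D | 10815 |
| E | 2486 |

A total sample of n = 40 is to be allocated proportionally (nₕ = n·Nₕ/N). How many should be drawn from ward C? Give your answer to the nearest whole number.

10

N = 8130 + 4833 + 8349 + 10815 + 2486 = 34613.
n_C = 40·8349/34613 = 9.648... → 10.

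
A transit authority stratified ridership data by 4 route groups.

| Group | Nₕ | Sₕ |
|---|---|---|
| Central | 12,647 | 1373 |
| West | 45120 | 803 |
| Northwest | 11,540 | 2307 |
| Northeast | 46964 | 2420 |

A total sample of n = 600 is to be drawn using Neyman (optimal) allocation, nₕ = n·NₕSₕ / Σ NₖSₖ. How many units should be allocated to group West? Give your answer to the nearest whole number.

Σ NₕSₕ = 12647·1373 + 45120·803 + 11540·2307 + 46964·2420 = 193871351.
Share for West: 36231360/193871351 = 0.18688.
n_West = 600 × 0.18688 = 112.130... → 112.

112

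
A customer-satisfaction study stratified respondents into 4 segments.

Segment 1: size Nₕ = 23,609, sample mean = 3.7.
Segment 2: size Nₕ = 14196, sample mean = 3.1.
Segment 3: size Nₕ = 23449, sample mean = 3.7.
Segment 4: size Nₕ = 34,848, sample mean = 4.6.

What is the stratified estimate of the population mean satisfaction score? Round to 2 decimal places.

x̄_st = (Σ Nₕx̄ₕ) / (Σ Nₕ) = (23609·3.7 + 14196·3.1 + 23449·3.7 + 34848·4.6) / 96102
= 378423 / 96102 = 3.9377... → 3.94.

3.94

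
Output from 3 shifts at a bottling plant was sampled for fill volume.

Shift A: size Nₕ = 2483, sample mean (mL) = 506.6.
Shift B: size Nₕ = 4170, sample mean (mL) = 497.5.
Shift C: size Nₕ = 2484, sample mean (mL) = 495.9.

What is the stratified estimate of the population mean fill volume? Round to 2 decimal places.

N = 2483 + 4170 + 2484 = 9137.
Weight each subgroup mean by Nₕ/N and sum.
Σ Nₕx̄ₕ = 2483·506.6 + 4170·497.5 + 2484·495.9 = 1257887.8 + 2074575 + 1231815.6 = 4564278.4.
Divide by N: 4564278.4 / 9137 = 499.5380... → 499.54.

499.54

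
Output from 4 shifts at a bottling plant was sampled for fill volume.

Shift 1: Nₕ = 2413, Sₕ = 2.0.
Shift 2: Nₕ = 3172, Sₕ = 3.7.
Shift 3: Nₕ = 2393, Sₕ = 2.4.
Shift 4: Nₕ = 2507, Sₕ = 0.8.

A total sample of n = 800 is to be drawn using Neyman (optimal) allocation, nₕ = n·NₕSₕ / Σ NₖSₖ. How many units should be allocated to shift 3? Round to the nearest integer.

189

Σ NₕSₕ = 2413·2.0 + 3172·3.7 + 2393·2.4 + 2507·0.8 = 24311.2.
Share for 3: 5743.2/24311.2 = 0.23624.
n_3 = 800 × 0.23624 = 188.989... → 189.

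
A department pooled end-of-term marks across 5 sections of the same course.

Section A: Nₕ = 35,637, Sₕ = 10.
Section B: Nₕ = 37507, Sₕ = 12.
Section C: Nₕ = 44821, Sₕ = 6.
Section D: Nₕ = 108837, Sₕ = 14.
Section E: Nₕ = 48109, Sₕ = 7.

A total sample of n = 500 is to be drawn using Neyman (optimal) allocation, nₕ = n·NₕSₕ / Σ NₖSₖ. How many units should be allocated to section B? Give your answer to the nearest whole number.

77

A: NₕSₕ = 35637·10 = 356370
B: NₕSₕ = 37507·12 = 450084
C: NₕSₕ = 44821·6 = 268926
D: NₕSₕ = 108837·14 = 1523718
E: NₕSₕ = 48109·7 = 336763
Σ NₕSₕ = 2935861.
n_B = 500·450084/2935861 = 76.653... → 77.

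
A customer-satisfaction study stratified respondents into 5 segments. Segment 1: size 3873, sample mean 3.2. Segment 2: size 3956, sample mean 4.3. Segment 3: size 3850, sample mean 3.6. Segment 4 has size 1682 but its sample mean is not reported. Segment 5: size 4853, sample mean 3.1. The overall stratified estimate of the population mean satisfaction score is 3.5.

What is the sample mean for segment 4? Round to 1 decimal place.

N = 3873 + 3956 + 3850 + 1682 + 4853 = 18214.
Overall total = μ·N = 3.5·18214 = 63749.
Subtract the known strata: 3873·3.2 + 3956·4.3 + 3850·3.6 + 4853·3.1 = 58308.7.
Remaining total for segment 4: 63749 − 58308.7 = 5440.3.
Divide by its size: 5440.3 / 1682 = 3.234... → 3.2.

3.2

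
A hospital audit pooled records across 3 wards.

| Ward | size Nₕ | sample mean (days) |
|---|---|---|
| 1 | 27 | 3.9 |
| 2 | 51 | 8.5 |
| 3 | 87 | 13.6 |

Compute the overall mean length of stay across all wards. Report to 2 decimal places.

10.44

N = 27 + 51 + 87 = 165.
The stratified mean weights each stratum mean by its population share Nₕ/N.
Σ Nₕx̄ₕ = 27·3.9 + 51·8.5 + 87·13.6 = 105.3 + 433.5 + 1183.2 = 1722.
Divide by N: 1722 / 165 = 10.4364... → 10.44.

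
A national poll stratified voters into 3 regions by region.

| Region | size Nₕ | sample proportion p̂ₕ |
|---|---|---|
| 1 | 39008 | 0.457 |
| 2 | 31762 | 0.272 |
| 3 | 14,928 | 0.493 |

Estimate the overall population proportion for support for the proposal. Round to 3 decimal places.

0.395

Wₕ = Nₕ/N with N = 85698: 0.4552, 0.3706, 0.1742.
p̂_st = 0.4552·0.457 + 0.3706·0.272 + 0.1742·0.493 ≈ 0.39470... → 0.395.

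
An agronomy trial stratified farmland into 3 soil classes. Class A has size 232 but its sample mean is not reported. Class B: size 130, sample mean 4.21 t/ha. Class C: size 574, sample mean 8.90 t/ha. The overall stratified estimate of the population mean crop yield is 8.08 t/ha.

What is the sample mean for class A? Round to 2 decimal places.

N = 232 + 130 + 574 = 936.
Overall total = μ·N = 8.08·936 = 7562.88.
Subtract the known strata: 130·4.21 + 574·8.90 = 5655.9.
Remaining total for class A: 7562.88 − 5655.9 = 1906.98.
Divide by its size: 1906.98 / 232 = 8.2197... → 8.22.

8.22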